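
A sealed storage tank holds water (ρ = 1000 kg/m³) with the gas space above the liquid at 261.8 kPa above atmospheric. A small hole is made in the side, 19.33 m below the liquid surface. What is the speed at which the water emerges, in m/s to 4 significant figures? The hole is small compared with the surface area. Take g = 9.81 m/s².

v = 30.05 m/s

Take point 1 at the surface (v₁ ≈ 0) and point 2 at the hole (at atmospheric pressure). Bernoulli: P₁ + ρg h = P_atm + ½ρv₂².
With P₁ − P_atm = 261800 Pa, v₂ = √(2gh + 2ΔP/ρ) = √(2·9.81·19.33 + 2·261800/1000) = 30.05 m/s.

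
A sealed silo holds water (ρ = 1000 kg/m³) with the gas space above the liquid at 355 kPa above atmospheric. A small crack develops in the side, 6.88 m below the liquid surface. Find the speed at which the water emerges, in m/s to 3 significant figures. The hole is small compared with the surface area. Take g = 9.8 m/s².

Take point 1 at the surface (v₁ ≈ 0) and point 2 at the hole (at atmospheric pressure). Bernoulli: P₁ + ρg h = P_atm + ½ρv₂².
With P₁ − P_atm = 355000 Pa, v₂ = √(2gh + 2ΔP/ρ) = √(2·9.8·6.88 + 2·355000/1000) = 29.1 m/s.

v ≈ 29.1 m/s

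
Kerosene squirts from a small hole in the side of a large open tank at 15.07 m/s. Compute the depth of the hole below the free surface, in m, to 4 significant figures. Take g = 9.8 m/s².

Torricelli: v = √(2gh), so h = v²/(2g).
h = 15.07²/(2·9.8) = 227.1/19.60 = 11.59 m.

h = 11.59 m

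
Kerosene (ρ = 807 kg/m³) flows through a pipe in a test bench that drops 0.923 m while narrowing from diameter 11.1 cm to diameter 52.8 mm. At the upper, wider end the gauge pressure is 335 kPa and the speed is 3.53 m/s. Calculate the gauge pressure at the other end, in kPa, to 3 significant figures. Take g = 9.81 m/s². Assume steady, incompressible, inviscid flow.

Mass conservation (A₁v₁ = A₂v₂) gives v₂ = 3.53 × 96.8/21.9 = 15.6 m/s.
Applying Bernoulli between the two ends and solving for P₂: P₂ = P₁ + ½ρ(v₁² − v₂²) − ρgΔh.
P₂ = 335000 + ½·807·(3.53² − 15.6²) − 807·9.81·(−0.923) = 335000 + (-93200) − (-7310) = 249000 Pa.

P₂ ≈ 249 kPa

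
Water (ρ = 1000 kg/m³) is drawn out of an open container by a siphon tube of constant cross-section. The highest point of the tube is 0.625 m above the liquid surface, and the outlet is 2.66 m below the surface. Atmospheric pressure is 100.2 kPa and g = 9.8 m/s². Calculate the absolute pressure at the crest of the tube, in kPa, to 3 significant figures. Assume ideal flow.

P_top ≈ 68.0 kPa

From the surface to the outlet (both open to atmosphere, surface at rest): v = √(2g·h_out) = √(2·9.8·2.66) = 7.22 m/s.
The bore is uniform, so the speed at the crest is the same v. Bernoulli surface→crest: P_atm = P_top + ½ρv² + ρg·h_top.
P_top = 100200 − ½·1000·7.22² − 1000·9.8·0.625 = 68000 Pa.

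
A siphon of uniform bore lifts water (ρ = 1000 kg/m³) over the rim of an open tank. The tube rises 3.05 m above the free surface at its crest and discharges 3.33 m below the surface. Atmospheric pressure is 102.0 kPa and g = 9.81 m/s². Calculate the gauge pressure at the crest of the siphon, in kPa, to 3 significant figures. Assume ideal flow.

-62.6 kPa

From the surface to the outlet (both open to atmosphere, surface at rest): v = √(2g·h_out) = √(2·9.81·3.33) = 8.08 m/s.
With constant cross-section the crest speed equals v; applying Bernoulli from the surface up to the crest, P_top = P_atm − ½ρv² − ρg·h_top.
P_top = 102000 − ½·1000·8.08² − 1000·9.81·3.05 = 39400 Pa. So P_gauge = P_top − P_atm = -62600 Pa.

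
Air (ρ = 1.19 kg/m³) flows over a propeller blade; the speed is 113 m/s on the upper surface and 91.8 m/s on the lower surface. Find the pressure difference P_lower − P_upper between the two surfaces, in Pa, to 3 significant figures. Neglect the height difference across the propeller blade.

The pressure is lower where the speed is higher: ΔP = ½ρ(v_up² − v_low²).
ΔP = ½·1.19·(113² − 91.8²) = 2580 Pa.

2580 Pa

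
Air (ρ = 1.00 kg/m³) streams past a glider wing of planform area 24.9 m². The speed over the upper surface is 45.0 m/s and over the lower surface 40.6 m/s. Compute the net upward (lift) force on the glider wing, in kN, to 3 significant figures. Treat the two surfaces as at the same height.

4.69 kN

With equal heights on the two surfaces, Bernoulli gives P_lower − P_upper = ½ρ(v_upper² − v_lower²).
ΔP = ½·1.00·(45.0² − 40.6²) = 188 Pa.
Lift = ΔP · A = 188 × 24.9 = 4690 N.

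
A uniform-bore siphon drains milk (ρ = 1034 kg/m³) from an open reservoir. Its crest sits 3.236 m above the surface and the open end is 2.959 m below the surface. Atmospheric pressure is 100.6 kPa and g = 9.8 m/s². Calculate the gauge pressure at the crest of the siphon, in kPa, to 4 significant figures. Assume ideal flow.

The outlet speed comes from Torricelli: v = √(2g·2.959) = 7.616 m/s.
With constant cross-section the crest speed equals v; applying Bernoulli from the surface up to the crest, P_top = P_atm − ½ρv² − ρg·h_top.
P_top = 100600 − ½·1034·7.616² − 1034·9.8·3.236 = 37820 Pa. So P_gauge = P_top − P_atm = -62780 Pa.

-62.78 kPa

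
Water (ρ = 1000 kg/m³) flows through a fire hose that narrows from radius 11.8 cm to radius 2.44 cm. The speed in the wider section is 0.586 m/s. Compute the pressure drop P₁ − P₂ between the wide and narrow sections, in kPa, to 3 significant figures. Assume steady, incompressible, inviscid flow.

Mass conservation (A₁v₁ = A₂v₂) gives v₂ = 0.586 × 437/18.7 = 13.7 m/s.
Along the horizontal streamline, P + ½ρv² is constant.
P₁ − P₂ = ½·1000·(13.7² − 0.586²) = ½·1000·187 = 93700 Pa.

93.7 kPa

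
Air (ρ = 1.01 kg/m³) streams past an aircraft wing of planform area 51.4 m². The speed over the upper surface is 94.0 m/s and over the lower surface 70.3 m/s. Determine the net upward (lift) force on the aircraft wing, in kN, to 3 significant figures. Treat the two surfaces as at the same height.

F ≈ 101 kN

The faster flow above has the lower pressure; Bernoulli (same height) gives ΔP = ½ρ(v_up² − v_low²).
ΔP = ½·1.01·(94.0² − 70.3²) = 1970 Pa.
Lift = ΔP · A = 1970 × 51.4 = 101000 N.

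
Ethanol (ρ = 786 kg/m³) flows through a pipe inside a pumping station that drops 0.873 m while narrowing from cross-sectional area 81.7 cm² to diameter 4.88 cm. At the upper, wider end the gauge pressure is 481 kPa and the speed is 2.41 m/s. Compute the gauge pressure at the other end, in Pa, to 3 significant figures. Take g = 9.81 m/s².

P₂ ≈ 446000 Pa

Mass conservation (A₁v₁ = A₂v₂) gives v₂ = 2.41 × 81.7/18.7 = 10.5 m/s.
Applying Bernoulli between the two ends and solving for P₂: P₂ = P₁ + ½ρ(v₁² − v₂²) − ρgΔh.
P₂ = 481000 + ½·786·(2.41² − 10.5²) − 786·9.81·(−0.873) = 481000 + (-41300) − (-6730) = 446000 Pa.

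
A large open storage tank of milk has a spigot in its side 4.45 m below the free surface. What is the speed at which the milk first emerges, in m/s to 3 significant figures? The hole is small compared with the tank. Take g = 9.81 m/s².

With the surface at rest and both surface and jet at atmospheric pressure, Bernoulli gives ρg h = ½ρv², so v = √(2gh) = √(2·9.81·4.45) = 9.34 m/s.

v ≈ 9.34 m/s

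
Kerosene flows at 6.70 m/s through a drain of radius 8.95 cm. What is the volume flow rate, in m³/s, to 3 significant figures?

Q ≈ 0.169 m³/s

Q = A·v = 0.0252 m² × 6.70 m/s = 0.169 m³/s.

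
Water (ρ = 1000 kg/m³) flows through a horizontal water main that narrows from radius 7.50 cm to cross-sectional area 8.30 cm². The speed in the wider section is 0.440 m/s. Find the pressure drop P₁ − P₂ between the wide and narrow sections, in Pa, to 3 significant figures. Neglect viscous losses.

ΔP = 43800 Pa

Mass conservation (A₁v₁ = A₂v₂) gives v₂ = 0.440 × 177/8.30 = 9.37 m/s.
The pipe is horizontal, so Bernoulli reduces to P₁ + ½ρv₁² = P₂ + ½ρv₂².
P₁ − P₂ = ½·1000·(9.37² − 0.440²) = ½·1000·87.6 = 43800 Pa.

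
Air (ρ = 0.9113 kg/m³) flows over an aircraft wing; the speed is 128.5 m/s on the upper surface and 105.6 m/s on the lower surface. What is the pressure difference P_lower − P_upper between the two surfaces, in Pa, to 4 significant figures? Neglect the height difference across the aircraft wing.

The pressure is lower where the speed is higher: ΔP = ½ρ(v_up² − v_low²).
ΔP = ½·0.9113·(128.5² − 105.6²) = 2443 Pa.

2443 Pa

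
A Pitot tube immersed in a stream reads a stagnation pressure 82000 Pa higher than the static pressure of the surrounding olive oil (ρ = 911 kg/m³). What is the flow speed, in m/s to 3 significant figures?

The dynamic pressure equals the rise in static pressure at the stagnation point: ΔP = ½ρv².
v = √(2ΔP/ρ) = √(2·82000/911) = 13.4 m/s.

v ≈ 13.4 m/s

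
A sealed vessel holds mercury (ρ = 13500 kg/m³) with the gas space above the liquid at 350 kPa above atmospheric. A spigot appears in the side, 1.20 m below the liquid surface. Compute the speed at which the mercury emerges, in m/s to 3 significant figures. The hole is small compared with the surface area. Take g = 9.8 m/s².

v ≈ 8.68 m/s

Take point 1 at the surface (v₁ ≈ 0) and point 2 at the hole (at atmospheric pressure). Bernoulli: P₁ + ρg h = P_atm + ½ρv₂².
With P₁ − P_atm = 350000 Pa, v₂ = √(2gh + 2ΔP/ρ) = √(2·9.8·1.20 + 2·350000/13500) = 8.68 m/s.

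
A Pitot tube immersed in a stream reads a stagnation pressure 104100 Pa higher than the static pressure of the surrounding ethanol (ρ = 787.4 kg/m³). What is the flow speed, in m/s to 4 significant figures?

Bernoulli between the free stream and the stagnation point: ½ρv² = P_stag − P_static.
v = √(2ΔP/ρ) = √(2·104100/787.4) = 16.26 m/s.

v ≈ 16.26 m/s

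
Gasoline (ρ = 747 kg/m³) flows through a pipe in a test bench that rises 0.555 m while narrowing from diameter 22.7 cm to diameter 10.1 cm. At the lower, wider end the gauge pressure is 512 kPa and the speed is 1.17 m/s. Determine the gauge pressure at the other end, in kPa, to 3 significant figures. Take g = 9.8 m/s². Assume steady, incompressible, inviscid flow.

495 kPa

By continuity, v₂ = v₁·A₁/A₂ = 1.17·(405/80.1) = 5.91 m/s.
Applying Bernoulli between the two ends and solving for P₂: P₂ = P₁ + ½ρ(v₁² − v₂²) − ρgΔh.
P₂ = 512000 + ½·747·(1.17² − 5.91²) − 747·9.8·(+0.555) = 512000 + (-12500) − (4060) = 495000 Pa.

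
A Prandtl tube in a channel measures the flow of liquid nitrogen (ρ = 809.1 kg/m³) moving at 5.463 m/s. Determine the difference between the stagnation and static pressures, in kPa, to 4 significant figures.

The dynamic pressure equals the rise in static pressure at the stagnation point: ΔP = ½ρv².
ΔP = ½·809.1·5.463² = 12070 Pa.

ΔP ≈ 12.07 kPa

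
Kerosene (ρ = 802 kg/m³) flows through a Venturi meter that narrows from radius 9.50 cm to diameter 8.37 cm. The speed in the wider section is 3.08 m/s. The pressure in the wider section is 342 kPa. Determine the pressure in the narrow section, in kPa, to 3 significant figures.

P₂ = 245 kPa

Continuity gives A₁v₁ = A₂v₂, so v₂ = (284 cm²)/(55.0 cm²) × 3.08 m/s = 15.9 m/s.
The pipe is horizontal, so Bernoulli reduces to P₁ + ½ρv₁² = P₂ + ½ρv₂².
P₂ = P₁ − ½ρ(v₂² − v₁²) = 342000 − ½·802·(15.9² − 3.08²) = 342000 − 97200 = 245000 Pa.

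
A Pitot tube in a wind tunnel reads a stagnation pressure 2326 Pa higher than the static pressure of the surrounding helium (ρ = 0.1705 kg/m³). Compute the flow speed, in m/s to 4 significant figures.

v ≈ 165.2 m/s

Bernoulli between the free stream and the stagnation point: ½ρv² = P_stag − P_static.
v = √(2ΔP/ρ) = √(2·2326/0.1705) = 165.2 m/s.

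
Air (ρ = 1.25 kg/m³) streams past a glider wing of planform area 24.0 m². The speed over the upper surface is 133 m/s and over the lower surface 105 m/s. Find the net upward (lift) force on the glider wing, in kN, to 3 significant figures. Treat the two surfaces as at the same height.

With equal heights on the two surfaces, Bernoulli gives P_lower − P_upper = ½ρ(v_upper² − v_lower²).
ΔP = ½·1.25·(133² − 105²) = 4160 Pa.
Lift = ΔP · A = 4160 × 24.0 = 100000 N.

100.0 kN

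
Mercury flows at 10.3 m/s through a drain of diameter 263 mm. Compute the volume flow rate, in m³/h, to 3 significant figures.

Q ≈ 2010 m³/h

Q = A·v = 0.0543 m² × 10.3 m/s = 0.560 m³/s.
Converting: 0.560 m³/s × 3600 = 2010 m³/h.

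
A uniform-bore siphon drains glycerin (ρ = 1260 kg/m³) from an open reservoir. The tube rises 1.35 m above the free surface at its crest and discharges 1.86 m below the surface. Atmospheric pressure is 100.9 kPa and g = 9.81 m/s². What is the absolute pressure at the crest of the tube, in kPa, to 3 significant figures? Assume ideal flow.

P_top = 61.2 kPa

From the surface to the outlet (both open to atmosphere, surface at rest): v = √(2g·h_out) = √(2·9.81·1.86) = 6.04 m/s.
With constant cross-section the crest speed equals v; applying Bernoulli from the surface up to the crest, P_top = P_atm − ½ρv² − ρg·h_top.
P_top = 100900 − ½·1260·6.04² − 1260·9.81·1.35 = 61200 Pa.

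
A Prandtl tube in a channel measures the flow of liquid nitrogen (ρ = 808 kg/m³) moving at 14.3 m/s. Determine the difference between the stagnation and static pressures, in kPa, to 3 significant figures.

82.6 kPa

Bernoulli between the free stream and the stagnation point: ½ρv² = P_stag − P_static.
ΔP = ½·808·14.3² = 82600 Pa.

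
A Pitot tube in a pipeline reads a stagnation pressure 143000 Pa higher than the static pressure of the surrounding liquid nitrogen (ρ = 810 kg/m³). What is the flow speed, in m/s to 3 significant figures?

18.8 m/s

Bernoulli between the free stream and the stagnation point: ½ρv² = P_stag − P_static.
v = √(2ΔP/ρ) = √(2·143000/810) = 18.8 m/s.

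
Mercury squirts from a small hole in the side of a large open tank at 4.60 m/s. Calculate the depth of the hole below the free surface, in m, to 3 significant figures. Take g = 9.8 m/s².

For a small hole in a large open tank, ½v² = gh, giving h = v²/(2g).
h = 4.60²/(2·9.8) = 21.2/19.60 = 1.08 m.

h ≈ 1.08 m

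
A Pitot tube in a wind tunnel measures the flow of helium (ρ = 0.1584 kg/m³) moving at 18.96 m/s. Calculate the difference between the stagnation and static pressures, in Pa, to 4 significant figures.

Bernoulli between the free stream and the stagnation point: ½ρv² = P_stag − P_static.
ΔP = ½·0.1584·18.96² = 28.47 Pa.

ΔP ≈ 28.47 Pa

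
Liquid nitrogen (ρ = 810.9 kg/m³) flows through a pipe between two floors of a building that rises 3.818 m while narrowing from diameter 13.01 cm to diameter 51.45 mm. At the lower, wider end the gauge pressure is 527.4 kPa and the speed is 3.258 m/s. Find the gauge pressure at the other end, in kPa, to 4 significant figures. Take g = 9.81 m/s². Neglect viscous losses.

Continuity gives A₁v₁ = A₂v₂, so v₂ = (132.9 cm²)/(20.79 cm²) × 3.258 m/s = 20.83 m/s.
Bernoulli: P₁ + ½ρv₁² + ρg h₁ = P₂ + ½ρv₂² + ρg h₂, so P₂ = P₁ + ½ρ(v₁² − v₂²) − ρg(h₂ − h₁).
P₂ = 527400 + ½·810.9·(3.258² − 20.83²) − 810.9·9.81·(+3.818) = 527400 + (-171700) − (30370) = 325400 Pa.

P₂ ≈ 325.4 kPa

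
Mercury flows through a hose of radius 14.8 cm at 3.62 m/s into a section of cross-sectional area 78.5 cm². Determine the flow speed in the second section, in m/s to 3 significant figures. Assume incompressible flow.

v₂ ≈ 31.7 m/s

By continuity, v₂ = v₁·A₁/A₂ = 3.62·(688/78.5) = 31.7 m/s.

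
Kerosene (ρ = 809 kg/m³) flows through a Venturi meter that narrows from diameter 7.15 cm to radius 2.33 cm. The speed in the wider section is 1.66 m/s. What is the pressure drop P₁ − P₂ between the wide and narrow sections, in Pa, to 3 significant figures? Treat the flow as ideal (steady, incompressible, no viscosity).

5060 Pa

Continuity gives A₁v₁ = A₂v₂, so v₂ = (40.2 cm²)/(17.1 cm²) × 1.66 m/s = 3.91 m/s.
Along the horizontal streamline, P + ½ρv² is constant.
P₁ − P₂ = ½·809·(3.91² − 1.66²) = ½·809·12.5 = 5060 Pa.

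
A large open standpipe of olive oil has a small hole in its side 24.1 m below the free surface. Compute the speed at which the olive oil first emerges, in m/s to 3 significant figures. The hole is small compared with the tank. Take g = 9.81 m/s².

Bernoulli from surface to hole (P equal, v_surface ≈ 0): v = √(2gh) = √(2×9.81×24.1) = 21.7 m/s.

21.7 m/s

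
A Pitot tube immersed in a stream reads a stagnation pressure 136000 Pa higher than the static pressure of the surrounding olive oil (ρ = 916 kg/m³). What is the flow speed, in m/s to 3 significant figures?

v = 17.2 m/s

At the stagnation point the flow is brought to rest, so Bernoulli gives P_stag − P_static = ½ρv².
v = √(2ΔP/ρ) = √(2·136000/916) = 17.2 m/s.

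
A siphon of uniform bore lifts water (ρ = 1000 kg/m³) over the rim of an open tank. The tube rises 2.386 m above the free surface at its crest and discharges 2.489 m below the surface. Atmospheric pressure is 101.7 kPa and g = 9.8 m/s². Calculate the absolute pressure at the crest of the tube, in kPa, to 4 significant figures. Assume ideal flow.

P_top ≈ 53.92 kPa

Bernoulli surface→outlet gives ½v² = g·h_out, so v = √(2·9.8·2.489) = 6.985 m/s.
Continuity keeps v the same throughout the tube; from surface to crest, P_atm + 0 = P_top + ½ρv² + ρg·h_top.
P_top = 101700 − ½·1000·6.985² − 1000·9.8·2.386 = 53920 Pa.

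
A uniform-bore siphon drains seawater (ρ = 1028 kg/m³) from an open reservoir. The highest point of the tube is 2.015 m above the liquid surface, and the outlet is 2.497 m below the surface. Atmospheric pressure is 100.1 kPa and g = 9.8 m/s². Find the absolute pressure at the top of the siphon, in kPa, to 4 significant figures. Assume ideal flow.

Bernoulli surface→outlet gives ½v² = g·h_out, so v = √(2·9.8·2.497) = 6.996 m/s.
Continuity keeps v the same throughout the tube; from surface to crest, P_atm + 0 = P_top + ½ρv² + ρg·h_top.
P_top = 100100 − ½·1028·6.996² − 1028·9.8·2.015 = 54640 Pa.

P_top ≈ 54.64 kPa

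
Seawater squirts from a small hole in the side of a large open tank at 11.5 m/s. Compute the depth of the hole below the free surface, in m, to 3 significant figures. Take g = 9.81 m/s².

h ≈ 6.74 m

For a small hole in a large open tank, ½v² = gh, giving h = v²/(2g).
h = 11.5²/(2·9.81) = 132/19.62 = 6.74 m.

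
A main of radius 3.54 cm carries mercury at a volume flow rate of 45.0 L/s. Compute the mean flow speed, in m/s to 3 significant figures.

v = 11.4 m/s

Q = 45.0 L/s = 0.0450 m³/s.
v = Q/A = 0.0450 / 0.00394 = 11.4 m/s.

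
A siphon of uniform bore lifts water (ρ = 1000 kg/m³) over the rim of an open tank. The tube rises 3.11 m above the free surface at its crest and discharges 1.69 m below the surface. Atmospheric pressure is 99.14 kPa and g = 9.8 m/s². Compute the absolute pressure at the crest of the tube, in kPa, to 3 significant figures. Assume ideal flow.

Bernoulli surface→outlet gives ½v² = g·h_out, so v = √(2·9.8·1.69) = 5.76 m/s.
With constant cross-section the crest speed equals v; applying Bernoulli from the surface up to the crest, P_top = P_atm − ½ρv² − ρg·h_top.
P_top = 99140 − ½·1000·5.76² − 1000·9.8·3.11 = 52100 Pa.

P_top ≈ 52.1 kPa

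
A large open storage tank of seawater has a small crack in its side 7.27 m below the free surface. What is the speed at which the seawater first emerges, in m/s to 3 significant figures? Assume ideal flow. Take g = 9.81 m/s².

The surface is effectively still and both ends are open, so ½v² = gh and v = √(2·9.81·7.27) = 11.9 m/s.

v ≈ 11.9 m/s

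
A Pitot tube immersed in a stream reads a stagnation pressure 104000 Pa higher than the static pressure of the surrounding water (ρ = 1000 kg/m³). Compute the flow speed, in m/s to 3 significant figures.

v = 14.4 m/s

Bernoulli between the free stream and the stagnation point: ½ρv² = P_stag − P_static.
v = √(2ΔP/ρ) = √(2·104000/1000) = 14.4 m/s.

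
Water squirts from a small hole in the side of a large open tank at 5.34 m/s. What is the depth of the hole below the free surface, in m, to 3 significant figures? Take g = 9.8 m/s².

Torricelli: v = √(2gh), so h = v²/(2g).
h = 5.34²/(2·9.8) = 28.5/19.60 = 1.45 m.

h ≈ 1.45 m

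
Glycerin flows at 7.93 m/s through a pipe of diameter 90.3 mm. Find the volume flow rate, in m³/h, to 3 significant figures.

183 m³/h

Q = A·v = 0.00640 m² × 7.93 m/s = 0.0508 m³/s.
Converting: 0.0508 m³/s × 3600 = 183 m³/h.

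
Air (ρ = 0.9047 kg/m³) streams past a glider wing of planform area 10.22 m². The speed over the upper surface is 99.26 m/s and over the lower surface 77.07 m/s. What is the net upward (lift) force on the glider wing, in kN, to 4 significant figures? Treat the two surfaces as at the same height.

With equal heights on the two surfaces, Bernoulli gives P_lower − P_upper = ½ρ(v_upper² − v_lower²).
ΔP = ½·0.9047·(99.26² − 77.07²) = 1770 Pa.
Lift = ΔP · A = 1770 × 10.22 = 18090 N.

F = 18.09 kN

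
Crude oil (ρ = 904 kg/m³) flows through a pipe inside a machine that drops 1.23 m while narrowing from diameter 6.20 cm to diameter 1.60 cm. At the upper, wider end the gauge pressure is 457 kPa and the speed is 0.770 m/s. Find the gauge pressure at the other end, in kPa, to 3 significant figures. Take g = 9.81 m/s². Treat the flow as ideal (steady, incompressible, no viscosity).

408 kPa

The volume flow rate is constant, so v₂ = (A₁/A₂)v₁ = (30.2/2.01)·0.770 = 11.6 m/s.
Bernoulli: P₁ + ½ρv₁² + ρg h₁ = P₂ + ½ρv₂² + ρg h₂, so P₂ = P₁ + ½ρ(v₁² − v₂²) − ρg(h₂ − h₁).
P₂ = 457000 + ½·904·(0.770² − 11.6²) − 904·9.81·(−1.23) = 457000 + (-60200) − (-10900) = 408000 Pa.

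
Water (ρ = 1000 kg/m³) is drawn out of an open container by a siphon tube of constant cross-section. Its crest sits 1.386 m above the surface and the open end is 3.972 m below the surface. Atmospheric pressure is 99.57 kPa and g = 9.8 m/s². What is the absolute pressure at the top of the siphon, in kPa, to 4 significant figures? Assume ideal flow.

From the surface to the outlet (both open to atmosphere, surface at rest): v = √(2g·h_out) = √(2·9.8·3.972) = 8.823 m/s.
With constant cross-section the crest speed equals v; applying Bernoulli from the surface up to the crest, P_top = P_atm − ½ρv² − ρg·h_top.
P_top = 99570 − ½·1000·8.823² − 1000·9.8·1.386 = 47060 Pa.

47.06 kPa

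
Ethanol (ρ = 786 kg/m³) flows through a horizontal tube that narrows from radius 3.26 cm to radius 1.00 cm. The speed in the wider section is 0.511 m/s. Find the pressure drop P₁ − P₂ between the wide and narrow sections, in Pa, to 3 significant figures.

ΔP = 11500 Pa

Mass conservation (A₁v₁ = A₂v₂) gives v₂ = 0.511 × 33.4/3.14 = 5.43 m/s.
With no height change, Bernoulli's equation is P₁ + ½ρv₁² = P₂ + ½ρv₂².
P₁ − P₂ = ½·786·(5.43² − 0.511²) = ½·786·29.2 = 11500 Pa.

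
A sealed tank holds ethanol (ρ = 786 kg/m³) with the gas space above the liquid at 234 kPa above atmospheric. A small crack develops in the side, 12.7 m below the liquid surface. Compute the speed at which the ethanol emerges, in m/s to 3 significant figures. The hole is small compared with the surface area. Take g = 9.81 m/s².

Take point 1 at the surface (v₁ ≈ 0) and point 2 at the hole (at atmospheric pressure). Bernoulli: P₁ + ρg h = P_atm + ½ρv₂².
With P₁ − P_atm = 234000 Pa, v₂ = √(2gh + 2ΔP/ρ) = √(2·9.81·12.7 + 2·234000/786) = 29.1 m/s.

v ≈ 29.1 m/s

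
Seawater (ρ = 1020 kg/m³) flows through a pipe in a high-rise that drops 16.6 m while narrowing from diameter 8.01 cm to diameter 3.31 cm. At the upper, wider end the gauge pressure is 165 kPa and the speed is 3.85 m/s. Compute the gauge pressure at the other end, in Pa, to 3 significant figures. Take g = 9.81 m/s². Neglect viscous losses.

By continuity, v₂ = v₁·A₁/A₂ = 3.85·(50.4/8.60) = 22.5 m/s.
Applying Bernoulli between the two ends and solving for P₂: P₂ = P₁ + ½ρ(v₁² − v₂²) − ρgΔh.
P₂ = 165000 + ½·1020·(3.85² − 22.5²) − 1020·9.81·(−16.6) = 165000 + (-252000) − (-166000) = 79400 Pa.

P₂ ≈ 79400 Pa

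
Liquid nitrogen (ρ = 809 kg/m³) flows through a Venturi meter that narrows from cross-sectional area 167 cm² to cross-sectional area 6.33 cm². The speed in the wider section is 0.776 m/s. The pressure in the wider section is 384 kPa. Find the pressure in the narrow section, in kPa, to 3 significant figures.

Mass conservation (A₁v₁ = A₂v₂) gives v₂ = 0.776 × 167/6.33 = 20.5 m/s.
With no height change, Bernoulli's equation is P₁ + ½ρv₁² = P₂ + ½ρv₂².
P₂ = P₁ − ½ρ(v₂² − v₁²) = 384000 − ½·809·(20.5² − 0.776²) = 384000 − 169000 = 215000 Pa.

P₂ ≈ 215 kPa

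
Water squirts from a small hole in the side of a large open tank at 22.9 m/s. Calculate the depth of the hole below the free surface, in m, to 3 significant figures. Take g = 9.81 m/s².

For a small hole in a large open tank, ½v² = gh, giving h = v²/(2g).
h = 22.9²/(2·9.81) = 524/19.62 = 26.7 m.

h ≈ 26.7 m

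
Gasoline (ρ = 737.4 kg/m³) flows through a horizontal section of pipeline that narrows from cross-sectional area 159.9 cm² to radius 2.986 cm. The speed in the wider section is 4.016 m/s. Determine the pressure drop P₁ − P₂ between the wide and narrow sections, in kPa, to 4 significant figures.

ΔP ≈ 187.8 kPa

Mass conservation (A₁v₁ = A₂v₂) gives v₂ = 4.016 × 159.9/28.01 = 22.93 m/s.
The pipe is horizontal, so Bernoulli reduces to P₁ + ½ρv₁² = P₂ + ½ρv₂².
P₁ − P₂ = ½·737.4·(22.93² − 4.016²) = ½·737.4·509.4 = 187800 Pa.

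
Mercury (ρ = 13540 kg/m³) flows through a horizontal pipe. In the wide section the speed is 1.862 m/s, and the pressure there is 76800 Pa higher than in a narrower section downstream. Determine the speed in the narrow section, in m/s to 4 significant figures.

With h₁ = h₂, rearranging Bernoulli gives v₂ = √(v₁² + 2ΔP/ρ).
v₂ = √(1.862² + 2·76800/13540) = √(3.467 + 11.34) = 3.849 m/s.

v₂ = 3.849 m/s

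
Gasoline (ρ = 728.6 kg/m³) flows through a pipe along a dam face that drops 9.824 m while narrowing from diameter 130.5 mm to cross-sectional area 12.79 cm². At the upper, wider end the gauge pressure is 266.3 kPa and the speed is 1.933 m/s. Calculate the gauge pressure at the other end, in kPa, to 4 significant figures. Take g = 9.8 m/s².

The volume flow rate is constant, so v₂ = (A₁/A₂)v₁ = (133.8/12.79)·1.933 = 20.21 m/s.
Energy conservation along the streamline gives P₂ = P₁ − ½ρ(v₂² − v₁²) − ρg(h₂ − h₁).
P₂ = 266300 + ½·728.6·(1.933² − 20.21²) − 728.6·9.8·(−9.824) = 266300 + (-147500) − (-70150) = 188900 Pa.

P₂ ≈ 188.9 kPa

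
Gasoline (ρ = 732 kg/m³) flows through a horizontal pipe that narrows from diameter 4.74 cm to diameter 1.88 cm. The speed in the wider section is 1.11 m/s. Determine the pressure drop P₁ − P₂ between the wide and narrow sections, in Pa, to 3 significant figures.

Mass conservation (A₁v₁ = A₂v₂) gives v₂ = 1.11 × 17.6/2.78 = 7.06 m/s.
With no height change, Bernoulli's equation is P₁ + ½ρv₁² = P₂ + ½ρv₂².
P₁ − P₂ = ½·732·(7.06² − 1.11²) = ½·732·48.6 = 17800 Pa.

ΔP = 17800 Pa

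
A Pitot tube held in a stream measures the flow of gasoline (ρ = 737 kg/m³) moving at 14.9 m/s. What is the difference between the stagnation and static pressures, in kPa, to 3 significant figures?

The dynamic pressure equals the rise in static pressure at the stagnation point: ΔP = ½ρv².
ΔP = ½·737·14.9² = 81800 Pa.

ΔP ≈ 81.8 kPa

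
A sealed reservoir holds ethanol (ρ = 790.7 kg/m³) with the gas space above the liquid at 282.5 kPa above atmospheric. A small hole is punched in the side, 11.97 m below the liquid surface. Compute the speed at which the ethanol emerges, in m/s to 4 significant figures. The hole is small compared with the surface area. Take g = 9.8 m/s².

Take point 1 at the surface (v₁ ≈ 0) and point 2 at the hole (at atmospheric pressure). Bernoulli: P₁ + ρg h = P_atm + ½ρv₂².
With P₁ − P_atm = 282500 Pa, v₂ = √(2gh + 2ΔP/ρ) = √(2·9.8·11.97 + 2·282500/790.7) = 30.81 m/s.

v = 30.81 m/s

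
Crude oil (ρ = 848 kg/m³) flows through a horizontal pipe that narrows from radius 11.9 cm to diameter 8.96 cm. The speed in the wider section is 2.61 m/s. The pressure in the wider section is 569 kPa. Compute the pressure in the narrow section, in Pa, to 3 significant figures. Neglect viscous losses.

P₂ = 428000 Pa

By continuity, v₂ = v₁·A₁/A₂ = 2.61·(445/63.1) = 18.4 m/s.
Bernoulli (h₁ = h₂): P₁ − P₂ = ½ρ(v₂² − v₁²).
P₂ = P₁ − ½ρ(v₂² − v₁²) = 569000 − ½·848·(18.4² − 2.61²) = 569000 − 141000 = 428000 Pa.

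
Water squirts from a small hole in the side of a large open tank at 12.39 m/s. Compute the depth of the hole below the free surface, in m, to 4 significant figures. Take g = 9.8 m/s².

For a small hole in a large open tank, ½v² = gh, giving h = v²/(2g).
h = 12.39²/(2·9.8) = 153.5/19.60 = 7.832 m.

h ≈ 7.832 m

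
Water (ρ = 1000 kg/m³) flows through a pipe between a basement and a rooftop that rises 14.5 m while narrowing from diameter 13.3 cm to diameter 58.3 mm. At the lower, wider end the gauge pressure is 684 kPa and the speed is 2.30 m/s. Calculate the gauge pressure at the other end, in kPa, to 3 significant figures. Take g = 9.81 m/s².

Continuity gives A₁v₁ = A₂v₂, so v₂ = (139 cm²)/(26.7 cm²) × 2.30 m/s = 12.0 m/s.
Applying Bernoulli between the two ends and solving for P₂: P₂ = P₁ + ½ρ(v₁² − v₂²) − ρgΔh.
P₂ = 684000 + ½·1000·(2.30² − 12.0²) − 1000·9.81·(+14.5) = 684000 + (-69000) − (142000) = 473000 Pa.

P₂ ≈ 473 kPa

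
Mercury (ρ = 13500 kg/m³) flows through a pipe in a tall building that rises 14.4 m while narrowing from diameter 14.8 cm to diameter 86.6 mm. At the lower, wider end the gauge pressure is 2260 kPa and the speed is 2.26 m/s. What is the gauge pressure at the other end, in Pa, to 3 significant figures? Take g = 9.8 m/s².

Continuity gives A₁v₁ = A₂v₂, so v₂ = (172 cm²)/(58.9 cm²) × 2.26 m/s = 6.60 m/s.
Applying Bernoulli between the two ends and solving for P₂: P₂ = P₁ + ½ρ(v₁² − v₂²) − ρgΔh.
P₂ = 2260000 + ½·13500·(2.26² − 6.60²) − 13500·9.8·(+14.4) = 2260000 + (-260000) − (1910000) = 95300 Pa.

P₂ ≈ 95300 Pa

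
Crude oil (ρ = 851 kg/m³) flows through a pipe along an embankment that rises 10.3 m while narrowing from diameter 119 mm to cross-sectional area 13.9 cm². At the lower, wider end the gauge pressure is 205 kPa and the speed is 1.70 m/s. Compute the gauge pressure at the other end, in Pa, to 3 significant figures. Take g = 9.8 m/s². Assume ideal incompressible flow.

Mass conservation (A₁v₁ = A₂v₂) gives v₂ = 1.70 × 111/13.9 = 13.6 m/s.
Applying Bernoulli between the two ends and solving for P₂: P₂ = P₁ + ½ρ(v₁² − v₂²) − ρgΔh.
P₂ = 205000 + ½·851·(1.70² − 13.6²) − 851·9.8·(+10.3) = 205000 + (-77500) − (85900) = 41600 Pa.

41600 Pa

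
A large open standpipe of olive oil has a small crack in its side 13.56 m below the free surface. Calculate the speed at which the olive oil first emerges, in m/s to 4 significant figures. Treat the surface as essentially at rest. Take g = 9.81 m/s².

16.31 m/s

Bernoulli from surface to hole (P equal, v_surface ≈ 0): v = √(2gh) = √(2×9.81×13.56) = 16.31 m/s.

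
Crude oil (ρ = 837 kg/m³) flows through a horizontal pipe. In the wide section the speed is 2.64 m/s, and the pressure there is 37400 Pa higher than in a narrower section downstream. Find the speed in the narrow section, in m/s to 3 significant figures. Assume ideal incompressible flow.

v₂ = 9.82 m/s

Along the level pipe P + ½ρv² is conserved, hence v₂² = v₁² + 2(P₁ − P₂)/ρ.
v₂ = √(2.64² + 2·37400/837) = √(6.97 + 89.4) = 9.82 m/s.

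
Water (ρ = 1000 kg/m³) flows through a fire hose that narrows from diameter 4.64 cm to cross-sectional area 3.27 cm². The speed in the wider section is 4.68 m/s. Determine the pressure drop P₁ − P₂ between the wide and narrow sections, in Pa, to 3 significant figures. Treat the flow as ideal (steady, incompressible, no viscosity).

ΔP = 282000 Pa

The volume flow rate is constant, so v₂ = (A₁/A₂)v₁ = (16.9/3.27)·4.68 = 24.2 m/s.
Along the horizontal streamline, P + ½ρv² is constant.
P₁ − P₂ = ½·1000·(24.2² − 4.68²) = ½·1000·564 = 282000 Pa.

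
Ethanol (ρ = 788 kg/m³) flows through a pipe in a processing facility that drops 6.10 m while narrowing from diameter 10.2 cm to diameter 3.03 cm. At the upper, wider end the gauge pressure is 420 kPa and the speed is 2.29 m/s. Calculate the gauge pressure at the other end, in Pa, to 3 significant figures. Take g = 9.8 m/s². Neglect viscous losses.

Mass conservation (A₁v₁ = A₂v₂) gives v₂ = 2.29 × 81.7/7.21 = 26.0 m/s.
Energy conservation along the streamline gives P₂ = P₁ − ½ρ(v₂² − v₁²) − ρg(h₂ − h₁).
P₂ = 420000 + ½·788·(2.29² − 26.0²) − 788·9.8·(−6.10) = 420000 + (-263000) − (-47100) = 204000 Pa.

P₂ = 204000 Pa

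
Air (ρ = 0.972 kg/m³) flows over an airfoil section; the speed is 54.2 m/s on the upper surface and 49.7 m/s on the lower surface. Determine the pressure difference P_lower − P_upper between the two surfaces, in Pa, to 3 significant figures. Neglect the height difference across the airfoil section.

ΔP = 227 Pa

Bernoulli (same height): P_lower − P_upper = ½ρ(v_upper² − v_lower²).
ΔP = ½·0.972·(54.2² − 49.7²) = 227 Pa.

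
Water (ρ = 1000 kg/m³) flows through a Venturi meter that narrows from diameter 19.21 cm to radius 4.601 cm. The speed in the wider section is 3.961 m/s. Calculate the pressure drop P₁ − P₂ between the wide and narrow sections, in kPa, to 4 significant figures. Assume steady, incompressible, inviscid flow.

By continuity, v₂ = v₁·A₁/A₂ = 3.961·(289.8/66.51) = 17.26 m/s.
Along the horizontal streamline, P + ½ρv² is constant.
P₁ − P₂ = ½·1000·(17.26² − 3.961²) = ½·1000·282.3 = 141100 Pa.

ΔP ≈ 141.1 kPa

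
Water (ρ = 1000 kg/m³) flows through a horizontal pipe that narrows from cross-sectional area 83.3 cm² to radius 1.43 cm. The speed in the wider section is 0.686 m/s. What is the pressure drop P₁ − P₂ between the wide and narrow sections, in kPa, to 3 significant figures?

By continuity, v₂ = v₁·A₁/A₂ = 0.686·(83.3/6.42) = 8.90 m/s.
Bernoulli (h₁ = h₂): P₁ − P₂ = ½ρ(v₂² − v₁²).
P₁ − P₂ = ½·1000·(8.90² − 0.686²) = ½·1000·78.7 = 39300 Pa.

ΔP ≈ 39.3 kPa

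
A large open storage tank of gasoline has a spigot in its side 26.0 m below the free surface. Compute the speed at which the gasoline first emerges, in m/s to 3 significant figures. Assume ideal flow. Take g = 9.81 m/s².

Bernoulli from surface to hole (P equal, v_surface ≈ 0): v = √(2gh) = √(2×9.81×26.0) = 22.6 m/s.

22.6 m/s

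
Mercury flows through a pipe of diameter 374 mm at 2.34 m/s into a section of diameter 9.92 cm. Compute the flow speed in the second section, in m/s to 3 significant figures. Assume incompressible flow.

By continuity, v₂ = v₁·A₁/A₂ = 2.34·(1100/77.3) = 33.3 m/s.

v₂ = 33.3 m/s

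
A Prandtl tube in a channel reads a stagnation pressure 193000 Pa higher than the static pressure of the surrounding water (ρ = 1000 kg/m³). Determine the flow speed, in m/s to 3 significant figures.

The dynamic pressure equals the rise in static pressure at the stagnation point: ΔP = ½ρv².
v = √(2ΔP/ρ) = √(2·193000/1000) = 19.6 m/s.

19.6 m/s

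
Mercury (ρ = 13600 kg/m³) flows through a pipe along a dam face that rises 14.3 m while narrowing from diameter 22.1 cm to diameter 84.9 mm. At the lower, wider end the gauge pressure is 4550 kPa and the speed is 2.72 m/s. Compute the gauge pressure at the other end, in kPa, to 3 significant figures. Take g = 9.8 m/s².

P₂ ≈ 385 kPa

By continuity, v₂ = v₁·A₁/A₂ = 2.72·(384/56.6) = 18.4 m/s.
Energy conservation along the streamline gives P₂ = P₁ − ½ρ(v₂² − v₁²) − ρg(h₂ − h₁).
P₂ = 4550000 + ½·13600·(2.72² − 18.4²) − 13600·9.8·(+14.3) = 4550000 + (-2260000) − (1910000) = 385000 Pa.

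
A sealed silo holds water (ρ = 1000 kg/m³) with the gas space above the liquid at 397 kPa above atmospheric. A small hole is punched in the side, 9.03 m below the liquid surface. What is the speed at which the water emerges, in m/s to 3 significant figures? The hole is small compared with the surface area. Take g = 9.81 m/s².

Take point 1 at the surface (v₁ ≈ 0) and point 2 at the hole (at atmospheric pressure). Bernoulli: P₁ + ρg h = P_atm + ½ρv₂².
With P₁ − P_atm = 397000 Pa, v₂ = √(2gh + 2ΔP/ρ) = √(2·9.81·9.03 + 2·397000/1000) = 31.2 m/s.

v ≈ 31.2 m/s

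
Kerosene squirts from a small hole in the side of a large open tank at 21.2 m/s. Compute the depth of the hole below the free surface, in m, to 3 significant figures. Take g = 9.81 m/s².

h = 22.9 m

For a small hole in a large open tank, ½v² = gh, giving h = v²/(2g).
h = 21.2²/(2·9.81) = 449/19.62 = 22.9 m.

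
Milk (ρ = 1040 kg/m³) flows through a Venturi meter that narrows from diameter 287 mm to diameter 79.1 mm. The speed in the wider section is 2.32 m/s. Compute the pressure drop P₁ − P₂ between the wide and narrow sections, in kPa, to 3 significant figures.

Continuity gives A₁v₁ = A₂v₂, so v₂ = (647 cm²)/(49.1 cm²) × 2.32 m/s = 30.5 m/s.
The pipe is horizontal, so Bernoulli reduces to P₁ + ½ρv₁² = P₂ + ½ρv₂².
P₁ − P₂ = ½·1040·(30.5² − 2.32²) = ½·1040·927 = 482000 Pa.

ΔP ≈ 482 kPa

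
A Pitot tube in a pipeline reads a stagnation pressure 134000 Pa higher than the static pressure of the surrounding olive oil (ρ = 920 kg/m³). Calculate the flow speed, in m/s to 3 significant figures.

Bernoulli between the free stream and the stagnation point: ½ρv² = P_stag − P_static.
v = √(2ΔP/ρ) = √(2·134000/920) = 17.1 m/s.

v ≈ 17.1 m/s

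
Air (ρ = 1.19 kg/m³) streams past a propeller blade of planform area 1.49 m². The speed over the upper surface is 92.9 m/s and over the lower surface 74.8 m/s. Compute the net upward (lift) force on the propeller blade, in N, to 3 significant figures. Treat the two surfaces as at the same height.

F ≈ 2690 N

From P + ½ρv² = const at equal height, P_low − P_up = ½ρ(v_up² − v_low²).
ΔP = ½·1.19·(92.9² − 74.8²) = 1810 Pa.
Lift = ΔP · A = 1810 × 1.49 = 2690 N.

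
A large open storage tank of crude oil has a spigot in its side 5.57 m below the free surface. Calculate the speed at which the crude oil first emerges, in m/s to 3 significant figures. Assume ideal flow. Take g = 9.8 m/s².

Torricelli's result v = √(2gh) gives v = √(2·9.8·5.57) = 10.4 m/s.

v = 10.4 m/s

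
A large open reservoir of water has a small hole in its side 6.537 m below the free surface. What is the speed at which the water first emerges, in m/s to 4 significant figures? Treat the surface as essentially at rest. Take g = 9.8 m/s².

The surface is effectively still and both ends are open, so ½v² = gh and v = √(2·9.8·6.537) = 11.32 m/s.

11.32 m/s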